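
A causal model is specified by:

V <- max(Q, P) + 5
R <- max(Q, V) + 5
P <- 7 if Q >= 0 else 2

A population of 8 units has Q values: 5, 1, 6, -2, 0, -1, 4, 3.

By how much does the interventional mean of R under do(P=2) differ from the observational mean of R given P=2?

1.25

Every unit gets P=2 under the intervention. R values become 15, 12, 16, 12, 12, 12, 14, 13; E[R|do(P=2)] = 13.25.
E[R|P=2] averages over only the 2 units with P=2 (Q = -2, -1): R = 12, 12, mean 12.
Difference = 13.25 − 12 = 1.25.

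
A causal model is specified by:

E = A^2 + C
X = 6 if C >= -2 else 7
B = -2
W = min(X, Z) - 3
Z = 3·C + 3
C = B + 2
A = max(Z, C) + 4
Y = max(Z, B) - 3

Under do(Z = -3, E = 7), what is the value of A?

Under do(Z = -3, E = 7), each intervened variable's structural equation is replaced by its fixed value.
C = B + 2  [with B=-2]  = 0
A = max(Z, C) + 4  [with Z=-3, C=0]  = 4

4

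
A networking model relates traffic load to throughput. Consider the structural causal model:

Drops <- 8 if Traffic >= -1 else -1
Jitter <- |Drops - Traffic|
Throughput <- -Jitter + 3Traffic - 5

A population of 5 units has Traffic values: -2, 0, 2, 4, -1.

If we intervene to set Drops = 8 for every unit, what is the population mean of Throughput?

Every unit gets Drops=8 under the intervention. Throughput values become -21, -13, -5, 3, -17; E[Throughput|do(Drops=8)] = -10.6.

-10.6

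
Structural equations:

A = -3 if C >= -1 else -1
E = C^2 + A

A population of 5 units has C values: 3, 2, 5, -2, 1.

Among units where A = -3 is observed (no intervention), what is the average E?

E[E|A=-3] averages over only the 4 units with A=-3 (C = 3, 2, 5, 1): E = 6, 1, 22, -2, mean 6.75.

6.75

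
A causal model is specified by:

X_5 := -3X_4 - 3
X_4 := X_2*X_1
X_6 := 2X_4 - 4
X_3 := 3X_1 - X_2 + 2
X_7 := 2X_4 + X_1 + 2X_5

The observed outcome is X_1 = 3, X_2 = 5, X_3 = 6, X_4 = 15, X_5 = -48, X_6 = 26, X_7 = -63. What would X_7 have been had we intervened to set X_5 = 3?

39

Under do(X_5=3), the mechanism X_5 := -3X_4 - 3 is discarded; X_5 is fixed at 3.
X_4 = X_2*X_1  [with X_2=5, X_1=3]  = 15
X_7 = 2X_4 + X_1 + 2X_5  [with X_4=15, X_1=3, X_5=3]  = 39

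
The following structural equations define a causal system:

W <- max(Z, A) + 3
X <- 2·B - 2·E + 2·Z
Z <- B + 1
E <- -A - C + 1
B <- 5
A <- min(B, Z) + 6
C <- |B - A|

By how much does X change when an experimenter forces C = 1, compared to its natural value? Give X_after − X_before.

The intervention breaks the incoming arrows to C: C <- |B - A| no longer applies, and C = 1.
Z = B + 1  [with B=5]  = 6
A = min(B, Z) + 6  [with B=5, Z=6]  = 11
E = -A - C + 1  [with A=11, C=1]  = -11
X = 2·B - 2·E + 2·Z  [with B=5, E=-11, Z=6]  = 44
Without intervention: Z = B + 1  [with B=5]  = 6; A = min(B, Z) + 6  [with B=5, Z=6]  = 11; C = |B - A|  [with B=5, A=11]  = 6; E = -A - C + 1  [with A=11, C=6]  = -16; X = 2·B - 2·E + 2·Z  [with B=5, E=-16, Z=6]  = 54.
Change = 44 − 54 = -10.

-10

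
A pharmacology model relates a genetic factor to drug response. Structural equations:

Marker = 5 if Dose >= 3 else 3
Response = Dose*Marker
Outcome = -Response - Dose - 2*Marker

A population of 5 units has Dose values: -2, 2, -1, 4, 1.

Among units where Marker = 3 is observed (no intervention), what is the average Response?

E[Response|Marker=3] averages over only the 4 units with Marker=3 (Dose = -2, 2, -1, 1): Response = -6, 6, -3, 3, mean 0.

0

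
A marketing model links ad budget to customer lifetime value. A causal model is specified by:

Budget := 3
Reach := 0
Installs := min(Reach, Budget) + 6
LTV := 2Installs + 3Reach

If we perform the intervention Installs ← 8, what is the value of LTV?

The intervention breaks the incoming arrows to Installs: Installs := min(Reach, Budget) + 6 no longer applies, and Installs = 8.
LTV = 2Installs + 3Reach  [with Installs=8, Reach=0]  = 16

16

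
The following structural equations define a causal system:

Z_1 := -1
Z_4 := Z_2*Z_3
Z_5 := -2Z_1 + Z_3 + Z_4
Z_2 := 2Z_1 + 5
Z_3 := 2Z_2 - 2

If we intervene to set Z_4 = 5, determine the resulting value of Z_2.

3

The intervention breaks the incoming arrows to Z_4: Z_4 := Z_2*Z_3 no longer applies, and Z_4 = 5.
Since Z_2 is not a descendant of the intervened variable, it is unaffected.
Z_2 = 2Z_1 + 5  [with Z_1=-1]  = 3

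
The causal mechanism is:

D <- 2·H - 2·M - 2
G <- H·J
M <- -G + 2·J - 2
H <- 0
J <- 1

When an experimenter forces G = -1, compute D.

-4

do(G=-1) replaces the equation G <- H·J with the constant G = -1.
M = -G + 2·J - 2  [with G=-1, J=1]  = 1
D = 2·H - 2·M - 2  [with H=0, M=1]  = -4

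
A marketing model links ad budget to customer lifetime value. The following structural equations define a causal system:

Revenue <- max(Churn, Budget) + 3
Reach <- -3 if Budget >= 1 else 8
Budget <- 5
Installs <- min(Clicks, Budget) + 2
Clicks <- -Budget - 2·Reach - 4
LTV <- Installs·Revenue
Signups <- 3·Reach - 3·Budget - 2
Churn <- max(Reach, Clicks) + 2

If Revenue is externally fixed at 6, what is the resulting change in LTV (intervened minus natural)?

do(Revenue=6) replaces the equation Revenue <- max(Churn, Budget) + 3 with the constant Revenue = 6.
Reach = -3 if Budget >= 1 else 8  [with Budget=5]  = -3
Clicks = -Budget - 2·Reach - 4  [with Budget=5, Reach=-3]  = -3
Installs = min(Clicks, Budget) + 2  [with Clicks=-3, Budget=5]  = -1
LTV = Installs·Revenue  [with Installs=-1, Revenue=6]  = -6
Without intervention: Reach = -3 if Budget >= 1 else 8  [with Budget=5]  = -3; Clicks = -Budget - 2·Reach - 4  [with Budget=5, Reach=-3]  = -3; Installs = min(Clicks, Budget) + 2  [with Clicks=-3, Budget=5]  = -1; Churn = max(Reach, Clicks) + 2  [with Reach=-3, Clicks=-3]  = -1; Revenue = max(Churn, Budget) + 3  [with Churn=-1, Budget=5]  = 8; LTV = Installs·Revenue  [with Installs=-1, Revenue=8]  = -8.
Change = -6 − (-8) = 2.

2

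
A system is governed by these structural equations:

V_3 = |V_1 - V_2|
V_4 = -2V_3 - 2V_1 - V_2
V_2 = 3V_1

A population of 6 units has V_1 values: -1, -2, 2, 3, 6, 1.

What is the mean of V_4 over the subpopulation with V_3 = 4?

-8

Observing V_3=4 restricts to units where V_3's equation naturally yields 4: V_1 ∈ {-2, 2}. In that subpopulation V_4 = 2, -18, mean -8.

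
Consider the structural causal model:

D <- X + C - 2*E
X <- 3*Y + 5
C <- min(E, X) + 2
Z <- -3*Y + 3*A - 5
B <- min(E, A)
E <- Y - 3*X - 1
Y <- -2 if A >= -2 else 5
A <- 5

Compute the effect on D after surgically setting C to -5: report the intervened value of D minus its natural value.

-6

Under do(C=-5), the mechanism C <- min(E, X) + 2 is discarded; C is fixed at -5.
Y = -2 if A >= -2 else 5  [with A=5]  = -2
X = 3*Y + 5  [with Y=-2]  = -1
E = Y - 3*X - 1  [with Y=-2, X=-1]  = 0
D = X + C - 2*E  [with X=-1, C=-5, E=0]  = -6
Without intervention: Y = -2 if A >= -2 else 5  [with A=5]  = -2; X = 3*Y + 5  [with Y=-2]  = -1; E = Y - 3*X - 1  [with Y=-2, X=-1]  = 0; C = min(E, X) + 2  [with E=0, X=-1]  = 1; D = X + C - 2*E  [with X=-1, C=1, E=0]  = 0.
Change = -6 − 0 = -6.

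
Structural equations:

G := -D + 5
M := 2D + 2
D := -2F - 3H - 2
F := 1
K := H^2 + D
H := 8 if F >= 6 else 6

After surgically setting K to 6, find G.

The intervention breaks the incoming arrows to K: K := H^2 + D no longer applies, and K = 6.
Since G is not a descendant of the intervened variable, it is unaffected.
H = 8 if F >= 6 else 6  [with F=1]  = 6
D = -2F - 3H - 2  [with F=1, H=6]  = -22
G = -D + 5  [with D=-22]  = 27

27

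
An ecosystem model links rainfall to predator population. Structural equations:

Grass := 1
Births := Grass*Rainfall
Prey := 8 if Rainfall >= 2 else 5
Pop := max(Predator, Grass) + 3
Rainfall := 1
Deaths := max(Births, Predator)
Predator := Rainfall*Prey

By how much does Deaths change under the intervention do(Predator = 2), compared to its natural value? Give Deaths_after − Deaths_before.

Under do(Predator=2), the mechanism Predator := Rainfall*Prey is discarded; Predator is fixed at 2.
Births = Grass*Rainfall  [with Grass=1, Rainfall=1]  = 1
Deaths = max(Births, Predator)  [with Births=1, Predator=2]  = 2
Without intervention: Prey = 8 if Rainfall >= 2 else 5  [with Rainfall=1]  = 5; Predator = Rainfall*Prey  [with Rainfall=1, Prey=5]  = 5; Births = Grass*Rainfall  [with Grass=1, Rainfall=1]  = 1; Deaths = max(Births, Predator)  [with Births=1, Predator=5]  = 5.
Change = 2 − 5 = -3.

-3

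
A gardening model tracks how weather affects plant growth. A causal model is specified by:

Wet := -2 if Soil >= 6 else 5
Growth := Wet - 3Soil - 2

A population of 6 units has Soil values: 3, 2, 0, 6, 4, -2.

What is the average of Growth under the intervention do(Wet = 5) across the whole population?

Every unit gets Wet=5 under the intervention. Growth values become -6, -3, 3, -15, -9, 9; E[Growth|do(Wet=5)] = -3.5.

-3.5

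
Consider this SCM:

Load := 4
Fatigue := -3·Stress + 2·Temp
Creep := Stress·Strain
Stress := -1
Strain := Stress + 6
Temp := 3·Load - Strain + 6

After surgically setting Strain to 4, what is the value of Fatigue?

The intervention breaks the incoming arrows to Strain: Strain := Stress + 6 no longer applies, and Strain = 4.
Temp = 3·Load - Strain + 6  [with Load=4, Strain=4]  = 14
Fatigue = -3·Stress + 2·Temp  [with Stress=-1, Temp=14]  = 31

31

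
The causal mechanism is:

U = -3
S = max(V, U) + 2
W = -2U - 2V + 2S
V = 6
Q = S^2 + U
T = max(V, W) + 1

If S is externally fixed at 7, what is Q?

46

The intervention breaks the incoming arrows to S: S = max(V, U) + 2 no longer applies, and S = 7.
Q = S^2 + U  [with S=7, U=-3]  = 46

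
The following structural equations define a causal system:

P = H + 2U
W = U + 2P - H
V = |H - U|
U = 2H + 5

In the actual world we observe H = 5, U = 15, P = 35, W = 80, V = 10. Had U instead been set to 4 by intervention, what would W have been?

Under do(U=4), the mechanism U = 2H + 5 is discarded; U is fixed at 4.
P = H + 2U  [with H=5, U=4]  = 13
W = U + 2P - H  [with U=4, P=13, H=5]  = 25

25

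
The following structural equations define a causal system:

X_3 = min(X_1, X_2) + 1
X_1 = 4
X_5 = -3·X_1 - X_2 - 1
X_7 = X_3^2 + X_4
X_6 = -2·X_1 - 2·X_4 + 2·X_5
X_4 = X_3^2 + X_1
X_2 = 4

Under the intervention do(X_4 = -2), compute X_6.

Under do(X_4=-2), the mechanism X_4 = X_3^2 + X_1 is discarded; X_4 is fixed at -2.
X_5 = -3·X_1 - X_2 - 1  [with X_1=4, X_2=4]  = -17
X_6 = -2·X_1 - 2·X_4 + 2·X_5  [with X_1=4, X_4=-2, X_5=-17]  = -38

-38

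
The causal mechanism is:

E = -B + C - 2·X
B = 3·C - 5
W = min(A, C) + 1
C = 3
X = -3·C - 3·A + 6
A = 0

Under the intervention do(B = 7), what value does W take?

Intervening sets B = 7 and removes its equation (B = 3·C - 5).
No directed path runs from B to W, so W keeps its natural value.
W = min(A, C) + 1  [with A=0, C=3]  = 1

1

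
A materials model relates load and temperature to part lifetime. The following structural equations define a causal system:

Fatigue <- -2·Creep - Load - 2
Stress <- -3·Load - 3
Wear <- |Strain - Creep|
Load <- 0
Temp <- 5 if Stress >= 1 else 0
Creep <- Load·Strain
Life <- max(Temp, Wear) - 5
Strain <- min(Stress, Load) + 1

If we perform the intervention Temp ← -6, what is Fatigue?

The intervention breaks the incoming arrows to Temp: Temp <- 5 if Stress >= 1 else 0 no longer applies, and Temp = -6.
No directed path runs from Temp to Fatigue, so Fatigue keeps its natural value.
Stress = -3·Load - 3  [with Load=0]  = -3
Strain = min(Stress, Load) + 1  [with Stress=-3, Load=0]  = -2
Creep = Load·Strain  [with Load=0, Strain=-2]  = 0
Fatigue = -2·Creep - Load - 2  [with Creep=0, Load=0]  = -2

-2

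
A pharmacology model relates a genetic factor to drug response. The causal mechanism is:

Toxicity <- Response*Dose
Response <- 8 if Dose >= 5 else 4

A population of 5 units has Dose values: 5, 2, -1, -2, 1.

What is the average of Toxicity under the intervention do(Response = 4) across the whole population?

4

Every unit gets Response=4 under the intervention. Toxicity values become 20, 8, -4, -8, 4; E[Toxicity|do(Response=4)] = 4.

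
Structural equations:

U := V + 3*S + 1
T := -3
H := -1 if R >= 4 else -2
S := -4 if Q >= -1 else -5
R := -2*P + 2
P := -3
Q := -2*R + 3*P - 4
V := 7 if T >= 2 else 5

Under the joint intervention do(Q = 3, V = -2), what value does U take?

Setting Q = 3, V = -2 by intervention discards those variables' equations.
S = -4 if Q >= -1 else -5  [with Q=3]  = -4
U = V + 3*S + 1  [with V=-2, S=-4]  = -13

-13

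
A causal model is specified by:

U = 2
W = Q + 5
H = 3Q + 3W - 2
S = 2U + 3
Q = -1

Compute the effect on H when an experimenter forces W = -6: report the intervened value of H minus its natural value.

-30

The intervention breaks the incoming arrows to W: W = Q + 5 no longer applies, and W = -6.
H = 3Q + 3W - 2  [with Q=-1, W=-6]  = -23
Without intervention: W = Q + 5  [with Q=-1]  = 4; H = 3Q + 3W - 2  [with Q=-1, W=4]  = 7.
Change = -23 − 7 = -30.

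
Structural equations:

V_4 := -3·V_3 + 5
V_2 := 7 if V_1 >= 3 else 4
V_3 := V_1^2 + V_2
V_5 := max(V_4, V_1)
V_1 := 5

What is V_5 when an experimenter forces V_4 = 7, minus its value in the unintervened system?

Intervening sets V_4 = 7 and removes its equation (V_4 := -3·V_3 + 5).
V_5 = max(V_4, V_1)  [with V_4=7, V_1=5]  = 7
Without intervention: V_2 = 7 if V_1 >= 3 else 4  [with V_1=5]  = 7; V_3 = V_1^2 + V_2  [with V_1=5, V_2=7]  = 32; V_4 = -3·V_3 + 5  [with V_3=32]  = -91; V_5 = max(V_4, V_1)  [with V_4=-91, V_1=5]  = 5.
Change = 7 − 5 = 2.

2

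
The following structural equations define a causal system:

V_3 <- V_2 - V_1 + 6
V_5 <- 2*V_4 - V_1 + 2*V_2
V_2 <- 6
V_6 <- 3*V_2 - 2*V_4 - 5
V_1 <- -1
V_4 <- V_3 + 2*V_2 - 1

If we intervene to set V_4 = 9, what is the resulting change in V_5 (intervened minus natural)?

Intervening sets V_4 = 9 and removes its equation (V_4 <- V_3 + 2*V_2 - 1).
V_5 = 2*V_4 - V_1 + 2*V_2  [with V_4=9, V_1=-1, V_2=6]  = 31
Without intervention: V_3 = V_2 - V_1 + 6  [with V_2=6, V_1=-1]  = 13; V_4 = V_3 + 2*V_2 - 1  [with V_3=13, V_2=6]  = 24; V_5 = 2*V_4 - V_1 + 2*V_2  [with V_4=24, V_1=-1, V_2=6]  = 61.
Change = 31 − 61 = -30.

-30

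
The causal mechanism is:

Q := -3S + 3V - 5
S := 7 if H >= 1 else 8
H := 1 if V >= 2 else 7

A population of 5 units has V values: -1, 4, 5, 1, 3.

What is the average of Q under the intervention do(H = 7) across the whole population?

Every unit gets H=7 under the intervention. Q values become -29, -14, -11, -23, -17; E[Q|do(H=7)] = -18.8.

-18.8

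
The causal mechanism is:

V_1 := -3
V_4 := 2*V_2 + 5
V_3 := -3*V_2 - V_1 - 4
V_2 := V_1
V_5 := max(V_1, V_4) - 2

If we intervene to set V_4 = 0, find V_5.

-2

Intervening sets V_4 = 0 and removes its equation (V_4 := 2*V_2 + 5).
V_5 = max(V_1, V_4) - 2  [with V_1=-3, V_4=0]  = -2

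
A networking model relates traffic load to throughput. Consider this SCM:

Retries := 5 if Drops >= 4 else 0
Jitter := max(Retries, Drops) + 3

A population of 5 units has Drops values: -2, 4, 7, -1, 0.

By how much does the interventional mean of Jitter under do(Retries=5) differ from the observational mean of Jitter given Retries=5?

The intervention sets Retries=5 in all 5 units regardless of Drops. Recomputing Jitter per unit gives 8, 8, 10, 8, 8; average 8.4.
Observing Retries=5 restricts to units where Retries's equation naturally yields 5: Drops ∈ {4, 7}. In that subpopulation Jitter = 8, 10, mean 9.
Difference = 8.4 − 9 = -0.6.

-0.6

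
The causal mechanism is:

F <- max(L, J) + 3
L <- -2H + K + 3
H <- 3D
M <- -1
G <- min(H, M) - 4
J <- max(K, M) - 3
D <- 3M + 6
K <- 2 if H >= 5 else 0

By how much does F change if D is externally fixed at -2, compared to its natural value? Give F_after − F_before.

16

do(D=-2) replaces the equation D <- 3M + 6 with the constant D = -2.
H = 3D  [with D=-2]  = -6
K = 2 if H >= 5 else 0  [with H=-6]  = 0
L = -2H + K + 3  [with H=-6, K=0]  = 15
J = max(K, M) - 3  [with K=0, M=-1]  = -3
F = max(L, J) + 3  [with L=15, J=-3]  = 18
Without intervention: D = 3M + 6  [with M=-1]  = 3; H = 3D  [with D=3]  = 9; K = 2 if H >= 5 else 0  [with H=9]  = 2; L = -2H + K + 3  [with H=9, K=2]  = -13; J = max(K, M) - 3  [with K=2, M=-1]  = -1; F = max(L, J) + 3  [with L=-13, J=-1]  = 2.
Change = 18 − 2 = 16.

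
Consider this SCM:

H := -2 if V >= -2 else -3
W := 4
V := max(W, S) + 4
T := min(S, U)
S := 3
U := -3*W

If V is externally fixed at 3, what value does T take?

The intervention breaks the incoming arrows to V: V := max(W, S) + 4 no longer applies, and V = 3.
No directed path runs from V to T, so T keeps its natural value.
U = -3*W  [with W=4]  = -12
T = min(S, U)  [with S=3, U=-12]  = -12

-12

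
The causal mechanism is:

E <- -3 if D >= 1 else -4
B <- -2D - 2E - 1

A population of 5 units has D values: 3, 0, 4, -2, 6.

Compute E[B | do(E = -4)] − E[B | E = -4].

do(E=-4) breaks E's dependence on D. With E=-4 fixed, B across the units is 1, 7, -1, 11, -5, mean 2.6.
Conditioning on E=-4 selects the 2 unit(s) with D ∈ {0, -2}. Their B values: 7, 11. Mean = 9.
Difference = 2.6 − 9 = -6.4.

-6.4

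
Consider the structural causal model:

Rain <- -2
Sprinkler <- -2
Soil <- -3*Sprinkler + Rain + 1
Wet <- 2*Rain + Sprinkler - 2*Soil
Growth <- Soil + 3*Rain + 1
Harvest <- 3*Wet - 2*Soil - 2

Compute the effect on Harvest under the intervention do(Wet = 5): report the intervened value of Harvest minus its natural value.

Under do(Wet=5), the mechanism Wet <- 2*Rain + Sprinkler - 2*Soil is discarded; Wet is fixed at 5.
Soil = -3*Sprinkler + Rain + 1  [with Sprinkler=-2, Rain=-2]  = 5
Harvest = 3*Wet - 2*Soil - 2  [with Wet=5, Soil=5]  = 3
Without intervention: Soil = -3*Sprinkler + Rain + 1  [with Sprinkler=-2, Rain=-2]  = 5; Wet = 2*Rain + Sprinkler - 2*Soil  [with Rain=-2, Sprinkler=-2, Soil=5]  = -16; Harvest = 3*Wet - 2*Soil - 2  [with Wet=-16, Soil=5]  = -60.
Change = 3 − (-60) = 63.

63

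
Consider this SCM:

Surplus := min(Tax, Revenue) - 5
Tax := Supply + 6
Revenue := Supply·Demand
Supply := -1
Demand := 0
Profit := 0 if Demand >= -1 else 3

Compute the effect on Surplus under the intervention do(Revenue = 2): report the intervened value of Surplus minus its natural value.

The intervention breaks the incoming arrows to Revenue: Revenue := Supply·Demand no longer applies, and Revenue = 2.
Tax = Supply + 6  [with Supply=-1]  = 5
Surplus = min(Tax, Revenue) - 5  [with Tax=5, Revenue=2]  = -3
Without intervention: Revenue = Supply·Demand  [with Supply=-1, Demand=0]  = 0; Tax = Supply + 6  [with Supply=-1]  = 5; Surplus = min(Tax, Revenue) - 5  [with Tax=5, Revenue=0]  = -5.
Change = -3 − (-5) = 2.

2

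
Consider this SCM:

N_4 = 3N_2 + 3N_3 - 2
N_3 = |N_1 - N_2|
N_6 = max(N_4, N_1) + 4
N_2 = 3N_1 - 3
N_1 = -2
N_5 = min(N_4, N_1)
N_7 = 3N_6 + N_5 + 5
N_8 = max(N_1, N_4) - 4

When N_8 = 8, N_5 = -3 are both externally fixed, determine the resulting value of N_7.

Under do(N_8 = 8, N_5 = -3), each intervened variable's structural equation is replaced by its fixed value.
N_2 = 3N_1 - 3  [with N_1=-2]  = -9
N_3 = |N_1 - N_2|  [with N_1=-2, N_2=-9]  = 7
N_4 = 3N_2 + 3N_3 - 2  [with N_2=-9, N_3=7]  = -8
N_6 = max(N_4, N_1) + 4  [with N_4=-8, N_1=-2]  = 2
N_7 = 3N_6 + N_5 + 5  [with N_6=2, N_5=-3]  = 8

8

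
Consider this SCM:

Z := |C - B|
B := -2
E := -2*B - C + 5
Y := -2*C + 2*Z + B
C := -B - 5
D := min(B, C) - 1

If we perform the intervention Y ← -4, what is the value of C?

-3

Under do(Y=-4), the mechanism Y := -2*C + 2*Z + B is discarded; Y is fixed at -4.
No directed path runs from Y to C, so C keeps its natural value.
C = -B - 5  [with B=-2]  = -3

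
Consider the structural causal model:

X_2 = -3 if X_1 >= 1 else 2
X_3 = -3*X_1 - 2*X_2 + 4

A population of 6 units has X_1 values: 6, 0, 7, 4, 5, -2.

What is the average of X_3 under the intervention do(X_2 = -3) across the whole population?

0

Every unit gets X_2=-3 under the intervention. X_3 values become -8, 10, -11, -2, -5, 16; E[X_3|do(X_2=-3)] = 0.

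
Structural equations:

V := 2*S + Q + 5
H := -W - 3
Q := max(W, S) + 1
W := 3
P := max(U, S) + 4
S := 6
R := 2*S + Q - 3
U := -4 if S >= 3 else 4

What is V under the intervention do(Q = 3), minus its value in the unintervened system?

-4

The intervention breaks the incoming arrows to Q: Q := max(W, S) + 1 no longer applies, and Q = 3.
V = 2*S + Q + 5  [with S=6, Q=3]  = 20
Without intervention: Q = max(W, S) + 1  [with W=3, S=6]  = 7; V = 2*S + Q + 5  [with S=6, Q=7]  = 24.
Change = 20 − 24 = -4.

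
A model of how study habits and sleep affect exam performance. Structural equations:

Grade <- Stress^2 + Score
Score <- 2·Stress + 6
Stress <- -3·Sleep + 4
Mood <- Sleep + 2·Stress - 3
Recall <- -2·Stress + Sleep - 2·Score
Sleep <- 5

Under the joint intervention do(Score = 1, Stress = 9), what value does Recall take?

-15

Setting Score = 1, Stress = 9 by intervention discards those variables' equations.
Recall = -2·Stress + Sleep - 2·Score  [with Stress=9, Sleep=5, Score=1]  = -15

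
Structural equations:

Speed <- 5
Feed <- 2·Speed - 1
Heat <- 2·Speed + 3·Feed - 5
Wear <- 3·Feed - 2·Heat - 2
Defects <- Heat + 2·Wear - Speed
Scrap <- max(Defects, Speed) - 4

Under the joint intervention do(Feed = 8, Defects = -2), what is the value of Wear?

-36

The joint intervention fixes Feed = 8, Defects = -2, removing each variable's own equation.
Heat = 2·Speed + 3·Feed - 5  [with Speed=5, Feed=8]  = 29
Wear = 3·Feed - 2·Heat - 2  [with Feed=8, Heat=29]  = -36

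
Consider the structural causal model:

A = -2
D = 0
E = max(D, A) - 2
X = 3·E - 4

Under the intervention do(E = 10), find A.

Under do(E=10), the mechanism E = max(D, A) - 2 is discarded; E is fixed at 10.
A is not downstream of the intervention, so its value is determined by the original equations.

-2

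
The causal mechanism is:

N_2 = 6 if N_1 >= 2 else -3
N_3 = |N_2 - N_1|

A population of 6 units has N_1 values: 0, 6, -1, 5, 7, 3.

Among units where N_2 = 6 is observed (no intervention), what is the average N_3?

E[N_3|N_2=6] averages over only the 4 units with N_2=6 (N_1 = 6, 5, 7, 3): N_3 = 0, 1, 1, 3, mean 1.25.

1.25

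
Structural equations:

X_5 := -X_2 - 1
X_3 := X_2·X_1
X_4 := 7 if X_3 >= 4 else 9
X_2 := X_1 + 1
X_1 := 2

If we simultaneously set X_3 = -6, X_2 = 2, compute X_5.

Setting X_3 = -6, X_2 = 2 by intervention discards those variables' equations.
X_5 = -X_2 - 1  [with X_2=2]  = -3

-3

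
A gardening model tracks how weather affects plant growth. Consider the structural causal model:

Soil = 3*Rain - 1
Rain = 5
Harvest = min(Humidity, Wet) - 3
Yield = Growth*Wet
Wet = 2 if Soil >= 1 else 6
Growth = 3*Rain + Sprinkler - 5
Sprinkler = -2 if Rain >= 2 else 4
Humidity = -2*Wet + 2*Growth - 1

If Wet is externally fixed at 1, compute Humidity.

13

Under do(Wet=1), the mechanism Wet = 2 if Soil >= 1 else 6 is discarded; Wet is fixed at 1.
Sprinkler = -2 if Rain >= 2 else 4  [with Rain=5]  = -2
Growth = 3*Rain + Sprinkler - 5  [with Rain=5, Sprinkler=-2]  = 8
Humidity = -2*Wet + 2*Growth - 1  [with Wet=1, Growth=8]  = 13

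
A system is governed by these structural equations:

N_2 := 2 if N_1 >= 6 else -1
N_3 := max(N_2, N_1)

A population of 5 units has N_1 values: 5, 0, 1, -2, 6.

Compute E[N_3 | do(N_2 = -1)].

2.2

do(N_2=-1) breaks N_2's dependence on N_1. With N_2=-1 fixed, N_3 across the units is 5, 0, 1, -1, 6, mean 2.2.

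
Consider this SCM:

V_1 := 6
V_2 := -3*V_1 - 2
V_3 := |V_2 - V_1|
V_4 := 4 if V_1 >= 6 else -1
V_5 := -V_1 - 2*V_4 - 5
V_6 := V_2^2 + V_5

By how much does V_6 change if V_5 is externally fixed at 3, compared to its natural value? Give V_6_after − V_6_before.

The intervention breaks the incoming arrows to V_5: V_5 := -V_1 - 2*V_4 - 5 no longer applies, and V_5 = 3.
V_2 = -3*V_1 - 2  [with V_1=6]  = -20
V_6 = V_2^2 + V_5  [with V_2=-20, V_5=3]  = 403
Without intervention: V_2 = -3*V_1 - 2  [with V_1=6]  = -20; V_4 = 4 if V_1 >= 6 else -1  [with V_1=6]  = 4; V_5 = -V_1 - 2*V_4 - 5  [with V_1=6, V_4=4]  = -19; V_6 = V_2^2 + V_5  [with V_2=-20, V_5=-19]  = 381.
Change = 403 − 381 = 22.

22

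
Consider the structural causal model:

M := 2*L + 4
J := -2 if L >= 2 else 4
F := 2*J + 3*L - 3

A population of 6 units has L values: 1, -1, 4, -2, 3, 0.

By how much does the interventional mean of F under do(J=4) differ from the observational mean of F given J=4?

do(J=4) breaks J's dependence on L. With J=4 fixed, F across the units is 8, 2, 17, -1, 14, 5, mean 7.5.
Observing J=4 restricts to units where J's equation naturally yields 4: L ∈ {1, -1, -2, 0}. In that subpopulation F = 8, 2, -1, 5, mean 3.5.
Difference = 7.5 − 3.5 = 4.

4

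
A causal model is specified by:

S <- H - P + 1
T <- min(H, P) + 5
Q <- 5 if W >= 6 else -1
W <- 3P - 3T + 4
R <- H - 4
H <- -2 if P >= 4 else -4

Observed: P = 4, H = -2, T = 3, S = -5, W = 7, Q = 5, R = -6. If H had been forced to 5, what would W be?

do(H=5) replaces the equation H <- -2 if P >= 4 else -4 with the constant H = 5.
T = min(H, P) + 5  [with H=5, P=4]  = 9
W = 3P - 3T + 4  [with P=4, T=9]  = -11

-11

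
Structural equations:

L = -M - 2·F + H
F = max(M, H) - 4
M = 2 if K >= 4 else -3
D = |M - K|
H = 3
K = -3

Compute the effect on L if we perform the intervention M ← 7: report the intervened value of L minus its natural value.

-18

The intervention breaks the incoming arrows to M: M = 2 if K >= 4 else -3 no longer applies, and M = 7.
F = max(M, H) - 4  [with M=7, H=3]  = 3
L = -M - 2·F + H  [with M=7, F=3, H=3]  = -10
Without intervention: M = 2 if K >= 4 else -3  [with K=-3]  = -3; F = max(M, H) - 4  [with M=-3, H=3]  = -1; L = -M - 2·F + H  [with M=-3, F=-1, H=3]  = 8.
Change = -10 − 8 = -18.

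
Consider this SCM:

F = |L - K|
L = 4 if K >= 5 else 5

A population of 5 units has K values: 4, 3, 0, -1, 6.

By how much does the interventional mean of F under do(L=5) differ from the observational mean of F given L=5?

-0.5

Under do(L=5), L's equation is replaced by L=5 for every unit. Per-unit F: 1, 2, 5, 6, 1. Mean = 3.
Observing L=5 restricts to units where L's equation naturally yields 5: K ∈ {4, 3, 0, -1}. In that subpopulation F = 1, 2, 5, 6, mean 3.5.
Difference = 3 − 3.5 = -0.5.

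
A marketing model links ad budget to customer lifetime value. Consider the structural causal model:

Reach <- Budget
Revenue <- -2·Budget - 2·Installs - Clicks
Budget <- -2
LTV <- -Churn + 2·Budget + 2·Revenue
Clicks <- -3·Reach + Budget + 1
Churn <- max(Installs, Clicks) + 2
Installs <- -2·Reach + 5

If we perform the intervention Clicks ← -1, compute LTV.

The intervention breaks the incoming arrows to Clicks: Clicks <- -3·Reach + Budget + 1 no longer applies, and Clicks = -1.
Reach = Budget  [with Budget=-2]  = -2
Installs = -2·Reach + 5  [with Reach=-2]  = 9
Churn = max(Installs, Clicks) + 2  [with Installs=9, Clicks=-1]  = 11
Revenue = -2·Budget - 2·Installs - Clicks  [with Budget=-2, Installs=9, Clicks=-1]  = -13
LTV = -Churn + 2·Budget + 2·Revenue  [with Churn=11, Budget=-2, Revenue=-13]  = -41

-41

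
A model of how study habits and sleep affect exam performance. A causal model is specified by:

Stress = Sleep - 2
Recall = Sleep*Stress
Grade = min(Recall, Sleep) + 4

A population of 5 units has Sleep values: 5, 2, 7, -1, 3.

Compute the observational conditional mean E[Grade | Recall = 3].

5

Conditioning on Recall=3 selects the 2 unit(s) with Sleep ∈ {-1, 3}. Their Grade values: 3, 7. Mean = 5.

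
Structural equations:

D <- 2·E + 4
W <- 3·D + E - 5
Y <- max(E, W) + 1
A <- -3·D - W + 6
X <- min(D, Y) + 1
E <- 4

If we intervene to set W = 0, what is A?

The intervention breaks the incoming arrows to W: W <- 3·D + E - 5 no longer applies, and W = 0.
D = 2·E + 4  [with E=4]  = 12
A = -3·D - W + 6  [with D=12, W=0]  = -30

-30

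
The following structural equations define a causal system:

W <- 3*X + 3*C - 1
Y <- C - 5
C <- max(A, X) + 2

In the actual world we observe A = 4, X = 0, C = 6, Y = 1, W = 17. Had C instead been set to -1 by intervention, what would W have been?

-4

do(C=-1) replaces the equation C <- max(A, X) + 2 with the constant C = -1.
W = 3*X + 3*C - 1  [with X=0, C=-1]  = -4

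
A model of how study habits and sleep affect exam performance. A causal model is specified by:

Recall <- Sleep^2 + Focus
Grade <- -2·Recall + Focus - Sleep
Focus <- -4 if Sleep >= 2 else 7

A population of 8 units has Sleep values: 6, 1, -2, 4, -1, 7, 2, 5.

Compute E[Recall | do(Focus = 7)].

24

Every unit gets Focus=7 under the intervention. Recall values become 43, 8, 11, 23, 8, 56, 11, 32; E[Recall|do(Focus=7)] = 24.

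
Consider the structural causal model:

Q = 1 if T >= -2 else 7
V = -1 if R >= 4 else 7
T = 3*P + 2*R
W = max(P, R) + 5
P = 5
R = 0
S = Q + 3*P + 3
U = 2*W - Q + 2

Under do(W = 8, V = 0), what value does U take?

17

Under do(W = 8, V = 0), each intervened variable's structural equation is replaced by its fixed value.
T = 3*P + 2*R  [with P=5, R=0]  = 15
Q = 1 if T >= -2 else 7  [with T=15]  = 1
U = 2*W - Q + 2  [with W=8, Q=1]  = 17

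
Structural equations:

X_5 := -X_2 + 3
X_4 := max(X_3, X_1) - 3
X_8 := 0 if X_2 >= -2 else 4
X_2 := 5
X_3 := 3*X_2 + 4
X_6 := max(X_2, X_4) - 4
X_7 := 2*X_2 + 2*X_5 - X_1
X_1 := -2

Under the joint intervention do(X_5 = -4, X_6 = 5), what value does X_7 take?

4

Under do(X_5 = -4, X_6 = 5), each intervened variable's structural equation is replaced by its fixed value.
X_7 = 2*X_2 + 2*X_5 - X_1  [with X_2=5, X_5=-4, X_1=-2]  = 4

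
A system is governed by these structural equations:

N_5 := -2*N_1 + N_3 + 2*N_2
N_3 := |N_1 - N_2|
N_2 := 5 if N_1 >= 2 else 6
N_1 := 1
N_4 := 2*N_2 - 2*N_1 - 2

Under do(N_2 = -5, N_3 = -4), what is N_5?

Under do(N_2 = -5, N_3 = -4), each intervened variable's structural equation is replaced by its fixed value.
N_5 = -2*N_1 + N_3 + 2*N_2  [with N_1=1, N_3=-4, N_2=-5]  = -16

-16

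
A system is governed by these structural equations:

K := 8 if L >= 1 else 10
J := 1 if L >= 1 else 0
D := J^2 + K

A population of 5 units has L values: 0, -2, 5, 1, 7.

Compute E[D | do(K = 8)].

The intervention sets K=8 in all 5 units regardless of L. Recomputing D per unit gives 8, 8, 9, 9, 9; average 8.6.

8.6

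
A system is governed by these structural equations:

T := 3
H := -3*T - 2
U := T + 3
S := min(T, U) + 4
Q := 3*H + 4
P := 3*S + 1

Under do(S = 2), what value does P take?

7

Under do(S=2), the mechanism S := min(T, U) + 4 is discarded; S is fixed at 2.
P = 3*S + 1  [with S=2]  = 7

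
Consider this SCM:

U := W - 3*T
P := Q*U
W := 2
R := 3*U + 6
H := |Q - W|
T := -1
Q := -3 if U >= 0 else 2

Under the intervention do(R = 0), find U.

5

do(R=0) replaces the equation R := 3*U + 6 with the constant R = 0.
U is not downstream of the intervention, so its value is determined by the original equations.
U = W - 3*T  [with W=2, T=-1]  = 5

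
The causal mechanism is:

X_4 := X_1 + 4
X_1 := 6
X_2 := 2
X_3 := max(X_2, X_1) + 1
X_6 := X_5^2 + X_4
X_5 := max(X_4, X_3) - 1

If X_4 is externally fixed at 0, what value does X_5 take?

Intervening sets X_4 = 0 and removes its equation (X_4 := X_1 + 4).
X_3 = max(X_2, X_1) + 1  [with X_2=2, X_1=6]  = 7
X_5 = max(X_4, X_3) - 1  [with X_4=0, X_3=7]  = 6

6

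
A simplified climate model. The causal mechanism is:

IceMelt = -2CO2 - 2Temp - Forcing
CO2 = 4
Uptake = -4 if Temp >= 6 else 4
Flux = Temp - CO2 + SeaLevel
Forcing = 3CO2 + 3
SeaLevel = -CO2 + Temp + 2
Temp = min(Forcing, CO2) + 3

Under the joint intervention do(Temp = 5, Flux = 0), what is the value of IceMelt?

Setting Temp = 5, Flux = 0 by intervention discards those variables' equations.
Forcing = 3CO2 + 3  [with CO2=4]  = 15
IceMelt = -2CO2 - 2Temp - Forcing  [with CO2=4, Temp=5, Forcing=15]  = -33

-33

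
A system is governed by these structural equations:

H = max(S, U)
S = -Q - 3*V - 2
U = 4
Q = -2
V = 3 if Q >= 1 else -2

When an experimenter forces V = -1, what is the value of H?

4

do(V=-1) replaces the equation V = 3 if Q >= 1 else -2 with the constant V = -1.
S = -Q - 3*V - 2  [with Q=-2, V=-1]  = 3
H = max(S, U)  [with S=3, U=4]  = 4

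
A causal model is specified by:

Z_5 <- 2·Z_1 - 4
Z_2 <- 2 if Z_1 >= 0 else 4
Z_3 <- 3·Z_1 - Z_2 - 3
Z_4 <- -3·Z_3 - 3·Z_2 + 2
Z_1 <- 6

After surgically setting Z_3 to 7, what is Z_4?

-25

The intervention breaks the incoming arrows to Z_3: Z_3 <- 3·Z_1 - Z_2 - 3 no longer applies, and Z_3 = 7.
Z_2 = 2 if Z_1 >= 0 else 4  [with Z_1=6]  = 2
Z_4 = -3·Z_3 - 3·Z_2 + 2  [with Z_3=7, Z_2=2]  = -25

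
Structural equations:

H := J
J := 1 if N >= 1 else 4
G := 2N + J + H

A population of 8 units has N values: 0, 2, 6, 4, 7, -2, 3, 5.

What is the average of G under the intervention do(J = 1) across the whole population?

8.25

Every unit gets J=1 under the intervention. G values become 2, 6, 14, 10, 16, -2, 8, 12; E[G|do(J=1)] = 8.25.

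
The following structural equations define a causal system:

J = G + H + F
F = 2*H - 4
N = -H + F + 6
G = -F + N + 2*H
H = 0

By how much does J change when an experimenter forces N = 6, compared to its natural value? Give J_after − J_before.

do(N=6) replaces the equation N = -H + F + 6 with the constant N = 6.
F = 2*H - 4  [with H=0]  = -4
G = -F + N + 2*H  [with F=-4, N=6, H=0]  = 10
J = G + H + F  [with G=10, H=0, F=-4]  = 6
Without intervention: F = 2*H - 4  [with H=0]  = -4; N = -H + F + 6  [with H=0, F=-4]  = 2; G = -F + N + 2*H  [with F=-4, N=2, H=0]  = 6; J = G + H + F  [with G=6, H=0, F=-4]  = 2.
Change = 6 − 2 = 4.

4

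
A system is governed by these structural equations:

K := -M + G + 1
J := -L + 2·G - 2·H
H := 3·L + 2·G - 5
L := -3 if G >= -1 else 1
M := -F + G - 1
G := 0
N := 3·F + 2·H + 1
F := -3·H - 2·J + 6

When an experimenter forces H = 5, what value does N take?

26

The intervention breaks the incoming arrows to H: H := 3·L + 2·G - 5 no longer applies, and H = 5.
L = -3 if G >= -1 else 1  [with G=0]  = -3
J = -L + 2·G - 2·H  [with L=-3, G=0, H=5]  = -7
F = -3·H - 2·J + 6  [with H=5, J=-7]  = 5
N = 3·F + 2·H + 1  [with F=5, H=5]  = 26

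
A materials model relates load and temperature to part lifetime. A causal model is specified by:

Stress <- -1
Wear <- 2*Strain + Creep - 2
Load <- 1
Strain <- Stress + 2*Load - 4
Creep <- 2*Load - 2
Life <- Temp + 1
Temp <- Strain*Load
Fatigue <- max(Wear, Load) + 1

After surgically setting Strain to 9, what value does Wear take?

The intervention breaks the incoming arrows to Strain: Strain <- Stress + 2*Load - 4 no longer applies, and Strain = 9.
Creep = 2*Load - 2  [with Load=1]  = 0
Wear = 2*Strain + Creep - 2  [with Strain=9, Creep=0]  = 16

16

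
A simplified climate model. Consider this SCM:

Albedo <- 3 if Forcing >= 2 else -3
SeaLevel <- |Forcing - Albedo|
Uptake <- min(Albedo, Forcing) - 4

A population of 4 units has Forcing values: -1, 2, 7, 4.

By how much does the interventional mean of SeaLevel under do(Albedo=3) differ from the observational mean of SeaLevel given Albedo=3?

Under do(Albedo=3), Albedo's equation is replaced by Albedo=3 for every unit. Per-unit SeaLevel: 4, 1, 4, 1. Mean = 2.5.
E[SeaLevel|Albedo=3] averages over only the 3 units with Albedo=3 (Forcing = 2, 7, 4): SeaLevel = 1, 4, 1, mean 2.
Difference = 2.5 − 2 = 0.5.

0.5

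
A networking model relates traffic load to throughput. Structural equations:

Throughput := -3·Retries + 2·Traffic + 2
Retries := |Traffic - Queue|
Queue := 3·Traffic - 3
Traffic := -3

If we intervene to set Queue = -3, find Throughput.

-4

Under do(Queue=-3), the mechanism Queue := 3·Traffic - 3 is discarded; Queue is fixed at -3.
Retries = |Traffic - Queue|  [with Traffic=-3, Queue=-3]  = 0
Throughput = -3·Retries + 2·Traffic + 2  [with Retries=0, Traffic=-3]  = -4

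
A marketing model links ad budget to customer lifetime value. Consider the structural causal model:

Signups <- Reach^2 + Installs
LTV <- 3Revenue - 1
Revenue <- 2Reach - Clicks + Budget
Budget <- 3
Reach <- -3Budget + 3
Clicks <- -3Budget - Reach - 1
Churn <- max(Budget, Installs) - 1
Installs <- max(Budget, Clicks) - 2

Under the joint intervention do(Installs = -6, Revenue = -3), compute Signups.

30

Setting Installs = -6, Revenue = -3 by intervention discards those variables' equations.
Reach = -3Budget + 3  [with Budget=3]  = -6
Signups = Reach^2 + Installs  [with Reach=-6, Installs=-6]  = 30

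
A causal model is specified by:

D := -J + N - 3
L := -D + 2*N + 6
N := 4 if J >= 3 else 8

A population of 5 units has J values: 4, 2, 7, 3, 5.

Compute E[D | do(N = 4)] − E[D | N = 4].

The intervention sets N=4 in all 5 units regardless of J. Recomputing D per unit gives -3, -1, -6, -2, -4; average -3.2.
E[D|N=4] averages over only the 4 units with N=4 (J = 4, 7, 3, 5): D = -3, -6, -2, -4, mean -3.75.
Difference = -3.2 − (-3.75) = 0.55.

0.55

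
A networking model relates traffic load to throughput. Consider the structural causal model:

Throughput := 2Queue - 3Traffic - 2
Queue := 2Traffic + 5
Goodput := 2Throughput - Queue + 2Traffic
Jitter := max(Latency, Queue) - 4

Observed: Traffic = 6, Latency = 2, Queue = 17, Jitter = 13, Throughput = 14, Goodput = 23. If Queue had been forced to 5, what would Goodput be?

The intervention breaks the incoming arrows to Queue: Queue := 2Traffic + 5 no longer applies, and Queue = 5.
Throughput = 2Queue - 3Traffic - 2  [with Queue=5, Traffic=6]  = -10
Goodput = 2Throughput - Queue + 2Traffic  [with Throughput=-10, Queue=5, Traffic=6]  = -13

-13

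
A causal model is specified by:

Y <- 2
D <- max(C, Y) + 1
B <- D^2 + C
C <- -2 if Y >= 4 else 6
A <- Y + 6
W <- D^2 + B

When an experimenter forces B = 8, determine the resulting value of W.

57

The intervention breaks the incoming arrows to B: B <- D^2 + C no longer applies, and B = 8.
C = -2 if Y >= 4 else 6  [with Y=2]  = 6
D = max(C, Y) + 1  [with C=6, Y=2]  = 7
W = D^2 + B  [with D=7, B=8]  = 57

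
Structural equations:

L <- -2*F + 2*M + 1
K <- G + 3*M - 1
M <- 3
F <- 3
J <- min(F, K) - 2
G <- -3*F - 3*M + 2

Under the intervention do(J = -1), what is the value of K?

-8

do(J=-1) replaces the equation J <- min(F, K) - 2 with the constant J = -1.
No directed path runs from J to K, so K keeps its natural value.
G = -3*F - 3*M + 2  [with F=3, M=3]  = -16
K = G + 3*M - 1  [with G=-16, M=3]  = -8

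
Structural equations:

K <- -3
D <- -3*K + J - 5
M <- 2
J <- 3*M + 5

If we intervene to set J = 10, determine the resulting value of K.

-3

Under do(J=10), the mechanism J <- 3*M + 5 is discarded; J is fixed at 10.
K is not downstream of the intervention, so its value is determined by the original equations.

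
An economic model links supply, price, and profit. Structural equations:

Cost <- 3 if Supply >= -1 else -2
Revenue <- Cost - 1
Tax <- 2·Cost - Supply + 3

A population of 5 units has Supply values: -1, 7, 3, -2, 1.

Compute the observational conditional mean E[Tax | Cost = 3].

Observing Cost=3 restricts to units where Cost's equation naturally yields 3: Supply ∈ {-1, 7, 3, 1}. In that subpopulation Tax = 10, 2, 6, 8, mean 6.5.

6.5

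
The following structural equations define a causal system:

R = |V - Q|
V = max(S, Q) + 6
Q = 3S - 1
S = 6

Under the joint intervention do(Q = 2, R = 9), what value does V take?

12

The joint intervention fixes Q = 2, R = 9, removing each variable's own equation.
V = max(S, Q) + 6  [with S=6, Q=2]  = 12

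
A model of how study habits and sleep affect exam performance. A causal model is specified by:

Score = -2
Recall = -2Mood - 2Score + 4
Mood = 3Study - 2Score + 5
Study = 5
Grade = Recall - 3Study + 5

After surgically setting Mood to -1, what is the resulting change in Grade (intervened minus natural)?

do(Mood=-1) replaces the equation Mood = 3Study - 2Score + 5 with the constant Mood = -1.
Recall = -2Mood - 2Score + 4  [with Mood=-1, Score=-2]  = 10
Grade = Recall - 3Study + 5  [with Recall=10, Study=5]  = 0
Without intervention: Mood = 3Study - 2Score + 5  [with Study=5, Score=-2]  = 24; Recall = -2Mood - 2Score + 4  [with Mood=24, Score=-2]  = -40; Grade = Recall - 3Study + 5  [with Recall=-40, Study=5]  = -50.
Change = 0 − (-50) = 50.

50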